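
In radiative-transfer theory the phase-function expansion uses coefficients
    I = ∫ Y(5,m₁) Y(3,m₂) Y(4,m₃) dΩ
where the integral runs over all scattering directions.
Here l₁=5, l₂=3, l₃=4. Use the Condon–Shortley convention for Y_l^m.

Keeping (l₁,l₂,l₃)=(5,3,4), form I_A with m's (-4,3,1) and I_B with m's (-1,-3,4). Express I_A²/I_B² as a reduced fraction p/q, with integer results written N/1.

27/2

Same 5,3,4: normalisation and zero-m 3j drop out of the ratio.
A: Δ: 4! 6! 2! / 13! → 1/180180; sum: t=4:+1/5760 = 1/5760; 3j²(5 3 4; -4 3 1) = Δ·Π!·Σ² = 9/286  (sign -1)
B: Δ: 4! 6! 2! / 13! → 1/180180; sum: t=0:+1/34560 = 1/34560; 3j²(5 3 4; -1 -3 4) = Δ·Π!·Σ² = 1/429  (sign +1)
I_A²/I_B² = (9/286)/(1/429) = 27/2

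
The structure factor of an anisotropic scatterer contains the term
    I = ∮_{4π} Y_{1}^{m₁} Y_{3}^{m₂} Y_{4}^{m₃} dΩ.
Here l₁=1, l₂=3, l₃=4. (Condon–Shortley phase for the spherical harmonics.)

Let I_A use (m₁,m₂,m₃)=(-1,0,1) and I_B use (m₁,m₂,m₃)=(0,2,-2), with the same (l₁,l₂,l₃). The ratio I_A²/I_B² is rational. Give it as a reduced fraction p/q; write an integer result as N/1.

5/6

l's match ⇒ only the (l;m) 3-j factors differ between A and B.
A: triangle coeff Δ(1,3,4) = 1/252; Σ_t [0,0]: t=0:+1/72 = 1/72; (3j)²=5/126 [(1 3 4; -1 0 1)], sign=-1
B: triangle coeff Δ(1,3,4) = 1/252; Σ_t [0,0]: t=0:+1/120 = 1/120; (3j)²=1/21 [(1 3 4; 0 2 -2)], sign=+1
I_A²/I_B² = (5/126)/(1/21) = 5/6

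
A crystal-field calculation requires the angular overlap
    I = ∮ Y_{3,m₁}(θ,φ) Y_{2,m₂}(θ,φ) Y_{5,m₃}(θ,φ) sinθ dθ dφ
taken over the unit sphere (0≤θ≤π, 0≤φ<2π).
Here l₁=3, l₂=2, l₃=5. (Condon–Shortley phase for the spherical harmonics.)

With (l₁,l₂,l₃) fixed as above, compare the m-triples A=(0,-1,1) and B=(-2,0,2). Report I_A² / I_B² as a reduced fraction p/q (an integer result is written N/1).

80/63

Same 3,2,5: normalisation and zero-m 3j drop out of the ratio.
A: Δ: 0! 6! 4! / 11! → 1/2310; sum: t=0:+1/216 = 1/216; 3j²(3 2 5; 0 -1 1) = Δ·Π!·Σ² = 8/231  (sign +1)
B: Δ: 0! 6! 4! / 11! → 1/2310; sum: t=0:+1/480 = 1/480; 3j²(3 2 5; -2 0 2) = Δ·Π!·Σ² = 3/110  (sign -1)
I_A²/I_B² = (8/231)/(3/110) = 80/63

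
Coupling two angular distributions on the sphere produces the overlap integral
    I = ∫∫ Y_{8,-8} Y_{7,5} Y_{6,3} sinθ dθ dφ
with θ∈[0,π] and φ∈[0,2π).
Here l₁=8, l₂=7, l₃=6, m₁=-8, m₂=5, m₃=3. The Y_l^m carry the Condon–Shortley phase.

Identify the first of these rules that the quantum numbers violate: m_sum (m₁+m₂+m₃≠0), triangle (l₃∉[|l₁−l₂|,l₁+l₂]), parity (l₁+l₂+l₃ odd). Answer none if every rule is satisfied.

parity

Σmᵢ = 0  ✓
l₃∈[|l₁−l₂|,l₁+l₂]=[1,15], have l₃=6  ✓
Σlᵢ = 21 ⇒ odd  ✗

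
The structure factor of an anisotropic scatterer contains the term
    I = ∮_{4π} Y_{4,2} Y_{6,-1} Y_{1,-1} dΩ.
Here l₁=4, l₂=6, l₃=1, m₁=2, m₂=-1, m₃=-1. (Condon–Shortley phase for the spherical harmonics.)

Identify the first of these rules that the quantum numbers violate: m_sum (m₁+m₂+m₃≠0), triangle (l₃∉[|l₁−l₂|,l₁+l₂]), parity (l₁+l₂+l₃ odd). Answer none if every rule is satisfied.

m₁+m₂+m₃ = 2 − 1 − 1 = 0  ✓
triangle: |4−6|=2 ≤ l₃=1 ≤ 4+6=10  ✗
parity: l₁+l₂+l₃ = 11 is odd

triangle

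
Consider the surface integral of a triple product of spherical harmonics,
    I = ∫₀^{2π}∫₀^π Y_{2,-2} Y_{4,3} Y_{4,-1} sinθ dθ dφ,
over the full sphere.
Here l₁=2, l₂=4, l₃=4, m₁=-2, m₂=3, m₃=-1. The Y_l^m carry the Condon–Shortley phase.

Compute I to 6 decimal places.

Checks pass: Σm=0; 10 even; l₃=4∈[2,6].
(2·2+1)(2·4+1)(2·4+1) = 405
Δ: 2! 2! 6! / 11! → 1/13860
sum: t=0:+1/192 t=1:−1/36 t=2:+1/192 = -5/288
3j²(2 4 4; 0 0 0) = Δ·Π!·Σ² = 20/693  (sign -1)
sum: t=2:+1/480 = 1/480
3j²(2 4 4; -2 3 -1) = Δ·Π!·Σ² = 3/110  (sign -1)
combine: 4πI² = 405·20/693·3/110 = 270/847
take √, sign +1: I = 0.15927046

0.159270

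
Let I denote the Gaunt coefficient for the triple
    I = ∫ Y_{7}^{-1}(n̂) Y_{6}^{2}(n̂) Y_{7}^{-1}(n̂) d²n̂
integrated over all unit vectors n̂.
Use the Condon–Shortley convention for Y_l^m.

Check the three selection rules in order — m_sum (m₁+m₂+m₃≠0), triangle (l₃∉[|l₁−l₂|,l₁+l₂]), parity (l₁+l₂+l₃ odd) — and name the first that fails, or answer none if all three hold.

none

Σmᵢ = 0  ✓
l₃∈[|l₁−l₂|,l₁+l₂]=[1,13], have l₃=7  ✓
Σlᵢ = 20 ⇒ even  ✓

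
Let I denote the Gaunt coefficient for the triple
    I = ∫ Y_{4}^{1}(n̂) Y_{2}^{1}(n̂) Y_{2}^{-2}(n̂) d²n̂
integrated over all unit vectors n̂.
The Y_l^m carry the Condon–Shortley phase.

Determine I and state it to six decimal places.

Checks pass: Σm=0; 8 even; l₃=2∈[2,6].
(2·4+1)(2·2+1)(2·2+1) = 225
Δ: 4! 4! 0! / 9! → 1/630
sum: t=2:+1/16 = 1/16
3j²(4 2 2; 0 0 0) = Δ·Π!·Σ² = 2/35  (sign +1)
sum: t=3:−1/144 = -1/144
3j²(4 2 2; 1 1 -2) = Δ·Π!·Σ² = 1/126  (sign -1)
combine: 4πI² = 225·2/35·1/126 = 5/49
take √, sign -1: I = -0.09011188

-0.090112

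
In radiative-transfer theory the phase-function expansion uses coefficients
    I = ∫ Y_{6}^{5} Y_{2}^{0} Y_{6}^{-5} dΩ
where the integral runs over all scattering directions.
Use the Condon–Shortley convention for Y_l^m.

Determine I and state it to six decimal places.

Checks pass: Σm=0; 14 even; l₃=6∈[4,8].
(2·6+1)(2·2+1)(2·6+1) = 845
Δ: 2! 10! 2! / 15! → 1/90090
sum: t=0:+1/69120 t=1:−1/14400 t=2:+1/69120 = -7/172800
3j²(6 2 6; 0 0 0) = Δ·Π!·Σ² = 14/715  (sign -1)
sum: t=0:+1/1451520 t=1:−1/3628800 = 1/2419200
3j²(6 2 6; 5 0 -5) = Δ·Π!·Σ² = 11/910  (sign -1)
combine: 4πI² = 845·14/715·11/910 = 1/5
take √, sign +1: I = 0.12615663

0.126157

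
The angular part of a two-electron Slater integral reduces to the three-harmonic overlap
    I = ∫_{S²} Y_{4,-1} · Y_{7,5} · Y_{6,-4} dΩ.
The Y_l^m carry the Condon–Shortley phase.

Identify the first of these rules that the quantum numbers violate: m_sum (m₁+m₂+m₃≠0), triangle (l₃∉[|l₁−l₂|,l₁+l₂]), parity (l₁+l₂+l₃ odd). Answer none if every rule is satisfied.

parity

azimuthal sum: -1 + 5 − 4 = 0  ✓
3 ≤ 6 ≤ 11 (triangle on l)  ✓
L = 4 + 7 + 6 = 17 (odd)  ✗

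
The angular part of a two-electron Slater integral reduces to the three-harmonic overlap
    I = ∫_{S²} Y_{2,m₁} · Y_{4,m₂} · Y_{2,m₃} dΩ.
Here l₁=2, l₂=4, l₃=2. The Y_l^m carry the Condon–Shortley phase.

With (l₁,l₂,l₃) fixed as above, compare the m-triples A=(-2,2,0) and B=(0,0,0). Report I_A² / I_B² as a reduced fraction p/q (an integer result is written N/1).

5/12

Same 2,4,2: normalisation and zero-m 3j drop out of the ratio.
A: Δ: 4! 0! 4! / 9! → 1/630; sum: t=4:+1/96 = 1/96; 3j²(2 4 2; -2 2 0) = Δ·Π!·Σ² = 1/42  (sign +1)
B: Δ: 4! 0! 4! / 9! → 1/630; sum: t=2:+1/16 = 1/16; 3j²(2 4 2; 0 0 0) = Δ·Π!·Σ² = 2/35  (sign +1)
I_A²/I_B² = (1/42)/(2/35) = 5/12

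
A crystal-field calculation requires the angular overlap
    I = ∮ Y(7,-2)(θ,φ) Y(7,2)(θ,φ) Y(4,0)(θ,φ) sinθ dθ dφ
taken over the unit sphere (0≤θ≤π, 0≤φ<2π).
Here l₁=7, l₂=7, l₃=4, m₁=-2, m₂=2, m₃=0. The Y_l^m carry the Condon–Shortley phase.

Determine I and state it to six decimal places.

0.041390

Checks pass: Σm=0; 18 even; l₃=4∈[0,14].
(2·7+1)(2·7+1)(2·4+1) = 2025
Δ: 10! 4! 4! / 19! → 1/58198140
sum: t=3:−1/17418240 t=4:+1/622080 t=5:−1/230400 t=6:+1/622080 t=7:−1/17418240 = -1/806400
3j²(7 7 4; 0 0 0) = Δ·Π!·Σ² = 2268/230945  (sign -1)
sum: t=5:−1/8294400 t=6:+1/622080 t=7:−1/483840 t=8:+1/2903040 t=9:−1/209018880 = -251/1045094400
3j²(7 7 4; -2 2 0) = Δ·Π!·Σ² = 63001/58198140  (sign -1)
combine: 4πI² = 2025·2268/230945·63001/58198140 = 45927729/2133423721
take √, sign +1: I = 0.04138986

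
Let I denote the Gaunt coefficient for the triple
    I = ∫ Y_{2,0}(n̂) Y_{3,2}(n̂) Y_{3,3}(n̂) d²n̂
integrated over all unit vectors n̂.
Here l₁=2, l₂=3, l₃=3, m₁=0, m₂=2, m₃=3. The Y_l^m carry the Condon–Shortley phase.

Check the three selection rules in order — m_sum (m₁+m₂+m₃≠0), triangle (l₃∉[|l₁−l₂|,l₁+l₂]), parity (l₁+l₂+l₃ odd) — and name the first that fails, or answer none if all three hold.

m_sum

m₁+m₂+m₃ = 0 + 2 + 3 = 5  ✗
triangle: |2−3|=1 ≤ l₃=3 ≤ 2+3=5
parity: l₁+l₂+l₃ = 8 is even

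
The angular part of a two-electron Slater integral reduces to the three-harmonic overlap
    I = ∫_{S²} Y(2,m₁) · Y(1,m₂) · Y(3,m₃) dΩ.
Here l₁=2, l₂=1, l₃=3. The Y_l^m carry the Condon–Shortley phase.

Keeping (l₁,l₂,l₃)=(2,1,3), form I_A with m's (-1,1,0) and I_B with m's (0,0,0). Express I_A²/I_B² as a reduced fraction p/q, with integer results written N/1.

1/3

l's match ⇒ only the (l;m) 3-j factors differ between A and B.
A: triangle coeff Δ(2,1,3) = 1/105; Σ_t [0,0]: t=0:+1/12 = 1/12; (3j)²=1/35 [(2 1 3; -1 1 0)], sign=-1
B: triangle coeff Δ(2,1,3) = 1/105; Σ_t [0,0]: t=0:+1/4 = 1/4; (3j)²=3/35 [(2 1 3; 0 0 0)], sign=-1
I_A²/I_B² = (1/35)/(3/35) = 1/3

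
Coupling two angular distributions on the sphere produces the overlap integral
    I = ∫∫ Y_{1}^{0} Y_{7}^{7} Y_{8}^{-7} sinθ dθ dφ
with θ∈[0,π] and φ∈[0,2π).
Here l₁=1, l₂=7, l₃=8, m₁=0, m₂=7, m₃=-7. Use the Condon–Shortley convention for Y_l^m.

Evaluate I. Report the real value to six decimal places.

m-sum 0 ✓  L=16 even ✓  6≤8≤8 ✓
Π(2lᵢ+1) = 3×15×17 = 765
triangle coeff Δ(1,7,8) = 1/2040
Σ_t [0,0]: t=0:+1/25401600 = 1/25401600
(3j)²=8/255 [(1 7 8; 0 0 0)], sign=+1
Σ_t [0,0]: t=0:+1/87178291200 = 1/87178291200
(3j)²=1/136 [(1 7 8; 0 7 -7)], sign=-1
⇒ 4πI² = 3/17
I = (-1)√(3/17/(4π)) = -0.11850352

-0.118504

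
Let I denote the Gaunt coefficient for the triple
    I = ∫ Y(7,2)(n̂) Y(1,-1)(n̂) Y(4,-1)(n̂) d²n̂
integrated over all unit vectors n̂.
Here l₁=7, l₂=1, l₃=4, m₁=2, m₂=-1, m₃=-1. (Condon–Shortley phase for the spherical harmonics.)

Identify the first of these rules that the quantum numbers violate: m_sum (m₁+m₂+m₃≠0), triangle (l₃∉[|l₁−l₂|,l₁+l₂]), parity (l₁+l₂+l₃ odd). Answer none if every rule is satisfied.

azimuthal sum: 2 − 1 − 1 = 0  ✓
6 ≤ 4 ≤ 8 (triangle on l)  ✗
L = 7 + 1 + 4 = 12 (even)

triangle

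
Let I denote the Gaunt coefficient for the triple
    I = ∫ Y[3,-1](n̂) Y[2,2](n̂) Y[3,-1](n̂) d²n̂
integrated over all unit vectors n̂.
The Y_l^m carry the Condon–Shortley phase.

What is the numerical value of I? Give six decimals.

Rules hold: Σm=0, L=8 even, 1≤3≤5.
N = 7·5·7 = 245
Δ = 2!·4!·2!/9! = 1/3780
Racah Σ t=0..2: t=0:+1/24 t=1:−1/4 t=2:+1/24 = -1/6
⇒ 3j(3 2 3; 0 0 0)² = 4/105, sgn +1
Racah Σ t=2..2: t=2:+1/16 = 1/16
⇒ 3j(3 2 3; -1 2 -1)² = 2/35, sgn +1
4πI² = N·(3j₀)²·(3jₘ)² = 8/15
I = +1·√(0.533333/4π) = 0.20601291

0.206013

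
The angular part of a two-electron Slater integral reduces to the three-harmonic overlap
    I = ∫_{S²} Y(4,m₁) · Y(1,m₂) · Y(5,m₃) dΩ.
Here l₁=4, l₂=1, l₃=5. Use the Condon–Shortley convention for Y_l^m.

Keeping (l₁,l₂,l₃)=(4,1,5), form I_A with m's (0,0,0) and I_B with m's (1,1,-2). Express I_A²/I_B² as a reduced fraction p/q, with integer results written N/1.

25/21

Same 4,1,5: normalisation and zero-m 3j drop out of the ratio.
A: Δ: 0! 8! 2! / 11! → 1/495; sum: t=0:+1/576 = 1/576; 3j²(4 1 5; 0 0 0) = Δ·Π!·Σ² = 5/99  (sign -1)
B: Δ: 0! 8! 2! / 11! → 1/495; sum: t=0:+1/1440 = 1/1440; 3j²(4 1 5; 1 1 -2) = Δ·Π!·Σ² = 7/165  (sign -1)
I_A²/I_B² = (5/99)/(7/165) = 25/21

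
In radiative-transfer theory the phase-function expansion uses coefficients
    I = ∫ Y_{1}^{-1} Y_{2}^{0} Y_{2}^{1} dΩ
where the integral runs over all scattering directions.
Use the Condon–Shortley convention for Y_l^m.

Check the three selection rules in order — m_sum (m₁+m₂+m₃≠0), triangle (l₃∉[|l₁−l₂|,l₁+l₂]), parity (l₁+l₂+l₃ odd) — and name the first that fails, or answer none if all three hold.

parity

m₁+m₂+m₃ = -1 + 0 + 1 = 0  ✓
triangle: |1−2|=1 ≤ l₃=2 ≤ 1+2=3  ✓
parity: l₁+l₂+l₃ = 5 is odd  ✗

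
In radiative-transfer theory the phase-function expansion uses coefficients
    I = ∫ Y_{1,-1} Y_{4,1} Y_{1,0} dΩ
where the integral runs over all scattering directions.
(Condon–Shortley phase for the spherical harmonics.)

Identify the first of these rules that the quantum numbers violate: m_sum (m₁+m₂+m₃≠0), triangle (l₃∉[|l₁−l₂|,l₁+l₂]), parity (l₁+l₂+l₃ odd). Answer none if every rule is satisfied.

triangle

m₁+m₂+m₃ = -1 + 1 + 0 = 0  ✓
triangle: |1−4|=3 ≤ l₃=1 ≤ 1+4=5  ✗
parity: l₁+l₂+l₃ = 6 is even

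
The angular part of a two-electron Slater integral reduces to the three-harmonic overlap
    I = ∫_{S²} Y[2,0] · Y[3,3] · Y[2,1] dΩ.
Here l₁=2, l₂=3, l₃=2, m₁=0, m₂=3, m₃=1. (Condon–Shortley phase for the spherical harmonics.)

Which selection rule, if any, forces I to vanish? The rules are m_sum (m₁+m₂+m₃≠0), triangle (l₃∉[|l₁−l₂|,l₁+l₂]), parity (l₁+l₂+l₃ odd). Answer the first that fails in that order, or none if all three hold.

m_sum

azimuthal sum: 0 + 3 + 1 = 4  ✗
1 ≤ 2 ≤ 5 (triangle on l)
L = 2 + 3 + 2 = 7 (odd)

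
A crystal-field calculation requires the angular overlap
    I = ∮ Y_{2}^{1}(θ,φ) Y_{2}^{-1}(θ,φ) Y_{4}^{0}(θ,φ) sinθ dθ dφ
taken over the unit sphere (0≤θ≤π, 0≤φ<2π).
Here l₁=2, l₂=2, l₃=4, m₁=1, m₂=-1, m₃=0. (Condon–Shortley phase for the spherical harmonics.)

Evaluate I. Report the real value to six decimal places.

Checks pass: Σm=0; 8 even; l₃=4∈[0,4].
(2·2+1)(2·2+1)(2·4+1) = 225
Δ: 0! 4! 4! / 9! → 1/630
sum: t=0:+1/16 = 1/16
3j²(2 2 4; 0 0 0) = Δ·Π!·Σ² = 2/35  (sign +1)
sum: t=0:+1/36 = 1/36
3j²(2 2 4; 1 -1 0) = Δ·Π!·Σ² = 8/315  (sign +1)
combine: 4πI² = 225·2/35·8/315 = 16/49
take √, sign +1: I = 0.16119702

0.161197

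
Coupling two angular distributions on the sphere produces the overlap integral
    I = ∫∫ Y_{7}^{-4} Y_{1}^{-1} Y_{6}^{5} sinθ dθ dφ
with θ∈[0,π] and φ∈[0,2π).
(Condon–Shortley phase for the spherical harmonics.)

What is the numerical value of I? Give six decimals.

Rules hold: Σm=0, L=14 even, 6≤6≤8.
N = 15·3·13 = 585
Δ = 2!·12!·0!/15! = 1/1365
Racah Σ t=1..1: t=1:−1/518400 = -1/518400
⇒ 3j(7 1 6; 0 0 0)² = 7/195, sgn -1
Racah Σ t=0..0: t=0:+1/79833600 = 1/79833600
⇒ 3j(7 1 6; -4 -1 5)² = 1/455, sgn -1
4πI² = N·(3j₀)²·(3jₘ)² = 3/65
I = +1·√(0.0461538/4π) = 0.06060368

0.060604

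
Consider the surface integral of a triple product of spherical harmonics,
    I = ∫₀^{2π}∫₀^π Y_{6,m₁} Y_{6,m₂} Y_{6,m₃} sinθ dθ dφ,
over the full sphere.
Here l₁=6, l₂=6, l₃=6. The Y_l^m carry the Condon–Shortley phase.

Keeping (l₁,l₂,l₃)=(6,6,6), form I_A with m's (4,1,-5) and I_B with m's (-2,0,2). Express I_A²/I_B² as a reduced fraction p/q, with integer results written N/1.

189/44

Shared (l₁,l₂,l₃)=(6,6,6): N and (l;000)² cancel in I_A²/I_B².
A: Δ = 6!·6!·6!/19! = 1/325909584; Racah Σ t=1..2: t=1:−1/10368000 t=2:+1/4147200 = 1/6912000; ⇒ 3j(6 6 6; 4 1 -5)² = 189/16796, sgn -1
B: Δ = 6!·6!·6!/19! = 1/325909584; Racah Σ t=2..6: t=2:+1/1658880 t=3:−1/155520 t=4:+1/110592 t=5:−1/518400 t=6:+1/24883200 = 11/8294400; ⇒ 3j(6 6 6; -2 0 2)² = 11/4199, sgn +1
I_A²/I_B² = (189/16796)/(11/4199) = 189/44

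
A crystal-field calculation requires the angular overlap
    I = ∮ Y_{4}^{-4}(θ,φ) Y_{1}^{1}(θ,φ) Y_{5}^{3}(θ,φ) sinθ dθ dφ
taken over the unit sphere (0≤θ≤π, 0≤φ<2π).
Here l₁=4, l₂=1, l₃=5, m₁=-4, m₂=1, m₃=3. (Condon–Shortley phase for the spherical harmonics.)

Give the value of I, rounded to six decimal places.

Rules hold: Σm=0, L=10 even, 3≤5≤5.
N = 9·3·11 = 297
Δ = 0!·8!·2!/11! = 1/495
Racah Σ t=0..0: t=0:+1/576 = 1/576
⇒ 3j(4 1 5; 0 0 0)² = 5/99, sgn -1
Racah Σ t=0..0: t=0:+1/80640 = 1/80640
⇒ 3j(4 1 5; -4 1 3)² = 1/495, sgn +1
4πI² = N·(3j₀)²·(3jₘ)² = 1/33
I = -1·√(0.030303/4π) = -0.04910640

-0.049106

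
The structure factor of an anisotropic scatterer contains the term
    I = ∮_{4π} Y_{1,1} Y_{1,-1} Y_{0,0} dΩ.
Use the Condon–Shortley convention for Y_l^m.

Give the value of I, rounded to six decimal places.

Checks pass: Σm=0; 2 even; l₃=0∈[0,2].
(2·1+1)(2·1+1)(2·0+1) = 9
Δ: 2! 0! 0! / 3! → 1/3
sum: t=1:−1/1 = -1/1
3j²(1 1 0; 0 0 0) = Δ·Π!·Σ² = 1/3  (sign -1)
sum: t=0:+1/2 = 1/2
3j²(1 1 0; 1 -1 0) = Δ·Π!·Σ² = 1/3  (sign +1)
combine: 4πI² = 9·1/3·1/3 = 1/1
take √, sign -1: I = -0.28209479

-0.282095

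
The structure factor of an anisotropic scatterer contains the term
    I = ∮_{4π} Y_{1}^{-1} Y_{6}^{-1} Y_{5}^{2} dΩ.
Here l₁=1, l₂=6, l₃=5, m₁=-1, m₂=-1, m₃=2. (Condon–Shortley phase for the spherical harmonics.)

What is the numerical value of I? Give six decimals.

-0.129207

m-sum 0 ✓  L=12 even ✓  5≤5≤7 ✓
Π(2lᵢ+1) = 3×13×11 = 429
triangle coeff Δ(1,6,5) = 1/858
Σ_t [1,1]: t=1:−1/14400 = -1/14400
(3j)²=6/143 [(1 6 5; 0 0 0)], sign=+1
Σ_t [2,2]: t=2:+1/60480 = 1/60480
(3j)²=5/429 [(1 6 5; -1 -1 2)], sign=-1
⇒ 4πI² = 30/143
I = (-1)√(30/143/(4π)) = -0.12920749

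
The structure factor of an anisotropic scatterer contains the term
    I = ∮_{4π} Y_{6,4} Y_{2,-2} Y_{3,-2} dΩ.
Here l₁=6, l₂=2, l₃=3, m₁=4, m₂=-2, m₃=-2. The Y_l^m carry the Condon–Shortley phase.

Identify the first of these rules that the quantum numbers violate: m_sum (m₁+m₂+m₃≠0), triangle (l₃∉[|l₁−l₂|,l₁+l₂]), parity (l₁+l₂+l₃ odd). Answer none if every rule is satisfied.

triangle

Σmᵢ = 0  ✓
l₃∈[|l₁−l₂|,l₁+l₂]=[4,8], have l₃=3  ✗
Σlᵢ = 11 ⇒ odd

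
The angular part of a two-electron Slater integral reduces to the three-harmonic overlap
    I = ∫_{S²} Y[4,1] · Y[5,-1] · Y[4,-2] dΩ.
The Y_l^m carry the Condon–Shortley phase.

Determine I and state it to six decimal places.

Σmᵢ = -2 ≠ 0, so the φ-integral vanishes; I = 0

0.000000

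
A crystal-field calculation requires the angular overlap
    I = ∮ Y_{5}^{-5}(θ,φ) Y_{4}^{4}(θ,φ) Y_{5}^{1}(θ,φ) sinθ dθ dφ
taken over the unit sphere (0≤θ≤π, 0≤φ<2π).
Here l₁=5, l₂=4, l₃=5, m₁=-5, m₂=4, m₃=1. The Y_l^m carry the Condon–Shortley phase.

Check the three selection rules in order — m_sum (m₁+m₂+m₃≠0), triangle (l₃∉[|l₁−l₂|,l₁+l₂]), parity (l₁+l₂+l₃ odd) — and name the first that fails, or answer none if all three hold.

Σmᵢ = 0  ✓
l₃∈[|l₁−l₂|,l₁+l₂]=[1,9], have l₃=5  ✓
Σlᵢ = 14 ⇒ even  ✓

none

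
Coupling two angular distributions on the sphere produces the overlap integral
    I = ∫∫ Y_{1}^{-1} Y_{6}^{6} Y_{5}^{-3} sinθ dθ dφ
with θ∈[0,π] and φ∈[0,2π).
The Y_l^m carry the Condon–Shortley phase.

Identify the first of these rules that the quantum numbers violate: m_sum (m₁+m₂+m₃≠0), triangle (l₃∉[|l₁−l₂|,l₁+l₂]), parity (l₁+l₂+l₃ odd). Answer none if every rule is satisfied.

m₁+m₂+m₃ = -1 + 6 − 3 = 2  ✗
triangle: |1−6|=5 ≤ l₃=5 ≤ 1+6=7
parity: l₁+l₂+l₃ = 12 is even

m_sum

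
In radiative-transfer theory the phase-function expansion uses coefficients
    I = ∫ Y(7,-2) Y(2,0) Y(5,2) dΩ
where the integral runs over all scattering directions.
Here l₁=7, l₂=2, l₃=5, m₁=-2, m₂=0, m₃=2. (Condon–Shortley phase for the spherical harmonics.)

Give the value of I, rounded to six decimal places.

0.215014

Checks pass: Σm=0; 14 even; l₃=5∈[5,9].
(2·7+1)(2·2+1)(2·5+1) = 825
Δ: 4! 10! 0! / 15! → 1/15015
sum: t=2:+1/57600 = 1/57600
3j²(7 2 5; 0 0 0) = Δ·Π!·Σ² = 21/715  (sign -1)
sum: t=2:+1/120960 = 1/120960
3j²(7 2 5; -2 0 2) = Δ·Π!·Σ² = 24/1001  (sign -1)
combine: 4πI² = 825·21/715·24/1001 = 1080/1859
take √, sign +1: I = 0.21501425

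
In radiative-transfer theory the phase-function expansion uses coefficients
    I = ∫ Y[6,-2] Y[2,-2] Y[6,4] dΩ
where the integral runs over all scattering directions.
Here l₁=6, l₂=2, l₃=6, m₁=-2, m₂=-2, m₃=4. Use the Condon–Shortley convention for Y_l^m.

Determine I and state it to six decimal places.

Rules hold: Σm=0, L=14 even, 4≤6≤8.
N = 13·5·13 = 845
Δ = 2!·10!·2!/15! = 1/90090
Racah Σ t=0..2: t=0:+1/69120 t=1:−1/14400 t=2:+1/69120 = -7/172800
⇒ 3j(6 2 6; 0 0 0)² = 14/715, sgn -1
Racah Σ t=0..0: t=0:+1/322560 = 1/322560
⇒ 3j(6 2 6; -2 -2 4)² = 18/1001, sgn +1
4πI² = N·(3j₀)²·(3jₘ)² = 36/121
I = -1·√(0.297521/4π) = -0.15386989

-0.153870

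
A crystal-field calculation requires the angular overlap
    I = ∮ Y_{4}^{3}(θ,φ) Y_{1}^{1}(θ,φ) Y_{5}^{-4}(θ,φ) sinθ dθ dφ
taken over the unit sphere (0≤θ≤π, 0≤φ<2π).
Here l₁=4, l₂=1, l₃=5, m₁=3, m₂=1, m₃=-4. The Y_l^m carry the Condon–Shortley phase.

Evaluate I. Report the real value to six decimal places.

Rules hold: Σm=0, L=10 even, 3≤5≤5.
N = 9·3·11 = 297
Δ = 0!·8!·2!/11! = 1/495
Racah Σ t=0..0: t=0:+1/576 = 1/576
⇒ 3j(4 1 5; 0 0 0)² = 5/99, sgn -1
Racah Σ t=0..0: t=0:+1/10080 = 1/10080
⇒ 3j(4 1 5; 3 1 -4)² = 4/55, sgn -1
4πI² = N·(3j₀)²·(3jₘ)² = 12/11
I = +1·√(1.09091/4π) = 0.29463840

0.294638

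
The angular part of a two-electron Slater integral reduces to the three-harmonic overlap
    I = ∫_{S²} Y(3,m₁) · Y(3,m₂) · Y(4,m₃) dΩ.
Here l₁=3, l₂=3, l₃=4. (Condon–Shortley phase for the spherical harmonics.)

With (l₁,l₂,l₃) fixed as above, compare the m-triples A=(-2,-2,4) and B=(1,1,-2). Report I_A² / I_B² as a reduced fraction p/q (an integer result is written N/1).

l's match ⇒ only the (l;m) 3-j factors differ between A and B.
A: triangle coeff Δ(3,3,4) = 1/34650; Σ_t [1,1]: t=1:−1/576 = -1/576; (3j)²=5/99 [(3 3 4; -2 -2 4)], sign=-1
B: triangle coeff Δ(3,3,4) = 1/34650; Σ_t [0,2]: t=0:+1/192 t=1:−1/36 t=2:+1/192 = -5/288; (3j)²=20/693 [(3 3 4; 1 1 -2)], sign=-1
I_A²/I_B² = (5/99)/(20/693) = 7/4

7/4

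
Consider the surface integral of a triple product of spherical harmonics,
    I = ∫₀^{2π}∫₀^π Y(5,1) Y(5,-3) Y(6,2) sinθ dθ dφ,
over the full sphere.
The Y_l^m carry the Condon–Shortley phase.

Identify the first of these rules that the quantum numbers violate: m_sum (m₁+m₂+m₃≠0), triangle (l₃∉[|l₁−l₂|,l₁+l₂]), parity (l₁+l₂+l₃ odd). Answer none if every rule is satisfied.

none

m₁+m₂+m₃ = 1 − 3 + 2 = 0  ✓
triangle: |5−5|=0 ≤ l₃=6 ≤ 5+5=10  ✓
parity: l₁+l₂+l₃ = 16 is even  ✓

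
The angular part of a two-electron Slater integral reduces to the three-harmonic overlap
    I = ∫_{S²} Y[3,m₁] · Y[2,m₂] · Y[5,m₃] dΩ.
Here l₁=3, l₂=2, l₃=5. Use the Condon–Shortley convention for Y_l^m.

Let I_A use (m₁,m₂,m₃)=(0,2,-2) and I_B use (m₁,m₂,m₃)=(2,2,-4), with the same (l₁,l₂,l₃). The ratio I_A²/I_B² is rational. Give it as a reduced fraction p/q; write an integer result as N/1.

5/18

Same 3,2,5: normalisation and zero-m 3j drop out of the ratio.
A: Δ: 0! 6! 4! / 11! → 1/2310; sum: t=0:+1/864 = 1/864; 3j²(3 2 5; 0 2 -2) = Δ·Π!·Σ² = 1/66  (sign -1)
B: Δ: 0! 6! 4! / 11! → 1/2310; sum: t=0:+1/2880 = 1/2880; 3j²(3 2 5; 2 2 -4) = Δ·Π!·Σ² = 3/55  (sign -1)
I_A²/I_B² = (1/66)/(3/55) = 5/18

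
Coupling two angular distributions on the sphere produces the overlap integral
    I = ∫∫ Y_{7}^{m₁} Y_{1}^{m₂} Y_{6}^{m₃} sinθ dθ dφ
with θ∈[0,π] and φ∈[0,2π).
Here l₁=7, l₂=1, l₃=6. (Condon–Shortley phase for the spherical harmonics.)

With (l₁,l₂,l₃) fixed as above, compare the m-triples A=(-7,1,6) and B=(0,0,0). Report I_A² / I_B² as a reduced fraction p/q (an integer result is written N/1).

l's match ⇒ only the (l;m) 3-j factors differ between A and B.
A: triangle coeff Δ(7,1,6) = 1/1365; Σ_t [2,2]: t=2:+1/958003200 = 1/958003200; (3j)²=1/15 [(7 1 6; -7 1 6)], sign=+1
B: triangle coeff Δ(7,1,6) = 1/1365; Σ_t [1,1]: t=1:−1/518400 = -1/518400; (3j)²=7/195 [(7 1 6; 0 0 0)], sign=-1
I_A²/I_B² = (1/15)/(7/195) = 13/7

13/7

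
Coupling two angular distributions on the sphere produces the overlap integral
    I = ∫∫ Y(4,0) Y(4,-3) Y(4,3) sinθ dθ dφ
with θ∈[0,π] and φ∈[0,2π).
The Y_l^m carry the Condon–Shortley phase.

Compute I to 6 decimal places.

m-sum 0 ✓  L=12 even ✓  0≤4≤8 ✓
Π(2lᵢ+1) = 9×9×9 = 729
triangle coeff Δ(4,4,4) = 1/450450
Σ_t [0,4]: t=0:+1/13824 t=1:−1/216 t=2:+1/64 t=3:−1/216 t=4:+1/13824 = 5/768
(3j)²=18/1001 [(4 4 4; 0 0 0)], sign=+1
Σ_t [0,1]: t=0:+1/3456 t=1:−1/864 = -1/1152
(3j)²=7/286 [(4 4 4; 0 -3 3)], sign=+1
⇒ 4πI² = 6561/20449
I = (+1)√(6561/20449/(4π)) = 0.15978796

0.159788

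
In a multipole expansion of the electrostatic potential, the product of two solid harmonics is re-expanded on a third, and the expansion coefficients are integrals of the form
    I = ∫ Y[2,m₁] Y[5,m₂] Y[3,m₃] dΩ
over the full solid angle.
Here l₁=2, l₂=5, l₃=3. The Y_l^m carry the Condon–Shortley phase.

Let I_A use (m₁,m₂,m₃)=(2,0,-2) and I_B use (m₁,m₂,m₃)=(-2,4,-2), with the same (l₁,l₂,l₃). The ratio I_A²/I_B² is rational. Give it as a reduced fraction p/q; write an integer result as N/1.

Same 2,5,3: normalisation and zero-m 3j drop out of the ratio.
A: Δ: 4! 0! 6! / 11! → 1/2310; sum: t=0:+1/2880 = 1/2880; 3j²(2 5 3; 2 0 -2) = Δ·Π!·Σ² = 1/462  (sign -1)
B: Δ: 4! 0! 6! / 11! → 1/2310; sum: t=4:+1/2880 = 1/2880; 3j²(2 5 3; -2 4 -2) = Δ·Π!·Σ² = 3/55  (sign -1)
I_A²/I_B² = (1/462)/(3/55) = 5/126

5/126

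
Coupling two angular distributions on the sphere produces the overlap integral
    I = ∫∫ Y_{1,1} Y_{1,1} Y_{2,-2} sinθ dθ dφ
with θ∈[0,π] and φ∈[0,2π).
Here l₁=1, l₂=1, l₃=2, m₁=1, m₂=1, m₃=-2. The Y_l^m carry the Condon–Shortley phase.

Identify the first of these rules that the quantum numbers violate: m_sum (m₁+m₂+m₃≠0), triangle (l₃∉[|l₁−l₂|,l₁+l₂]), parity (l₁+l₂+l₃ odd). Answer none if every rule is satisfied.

none

azimuthal sum: 1 + 1 − 2 = 0  ✓
0 ≤ 2 ≤ 2 (triangle on l)  ✓
L = 1 + 1 + 2 = 4 (even)  ✓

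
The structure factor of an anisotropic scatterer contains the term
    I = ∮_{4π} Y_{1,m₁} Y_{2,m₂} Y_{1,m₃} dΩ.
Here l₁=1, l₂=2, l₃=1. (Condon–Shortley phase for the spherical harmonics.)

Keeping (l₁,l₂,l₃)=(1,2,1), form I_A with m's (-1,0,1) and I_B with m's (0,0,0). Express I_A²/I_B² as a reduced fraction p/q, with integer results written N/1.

1/4

Same 1,2,1: normalisation and zero-m 3j drop out of the ratio.
A: Δ: 2! 0! 2! / 5! → 1/30; sum: t=2:+1/4 = 1/4; 3j²(1 2 1; -1 0 1) = Δ·Π!·Σ² = 1/30  (sign +1)
B: Δ: 2! 0! 2! / 5! → 1/30; sum: t=1:−1/1 = -1/1; 3j²(1 2 1; 0 0 0) = Δ·Π!·Σ² = 2/15  (sign +1)
I_A²/I_B² = (1/30)/(2/15) = 1/4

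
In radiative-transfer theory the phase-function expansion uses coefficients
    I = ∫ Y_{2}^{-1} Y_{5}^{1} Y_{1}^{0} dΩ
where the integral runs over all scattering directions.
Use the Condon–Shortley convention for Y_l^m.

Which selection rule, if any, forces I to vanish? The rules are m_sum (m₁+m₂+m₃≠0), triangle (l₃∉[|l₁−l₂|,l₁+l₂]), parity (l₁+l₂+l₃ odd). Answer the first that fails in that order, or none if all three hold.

triangle

m₁+m₂+m₃ = -1 + 1 + 0 = 0  ✓
triangle: |2−5|=3 ≤ l₃=1 ≤ 2+5=7  ✗
parity: l₁+l₂+l₃ = 8 is even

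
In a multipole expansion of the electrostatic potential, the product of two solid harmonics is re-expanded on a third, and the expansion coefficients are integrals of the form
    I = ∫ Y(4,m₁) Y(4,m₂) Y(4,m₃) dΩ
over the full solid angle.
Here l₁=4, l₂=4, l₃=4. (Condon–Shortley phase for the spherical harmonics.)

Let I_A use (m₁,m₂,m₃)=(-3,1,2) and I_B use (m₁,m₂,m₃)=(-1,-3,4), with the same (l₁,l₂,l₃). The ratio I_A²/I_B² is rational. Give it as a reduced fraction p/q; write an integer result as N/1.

1/7

Shared (l₁,l₂,l₃)=(4,4,4): N and (l;000)² cancel in I_A²/I_B².
A: Δ = 4!·4!·4!/13! = 1/450450; Racah Σ t=3..4: t=3:−1/576 t=4:+1/864 = -1/1728; ⇒ 3j(4 4 4; -3 1 2)² = 5/1287, sgn -1
B: Δ = 4!·4!·4!/13! = 1/450450; Racah Σ t=1..1: t=1:−1/3456 = -1/3456; ⇒ 3j(4 4 4; -1 -3 4)² = 35/1287, sgn -1
I_A²/I_B² = (5/1287)/(35/1287) = 1/7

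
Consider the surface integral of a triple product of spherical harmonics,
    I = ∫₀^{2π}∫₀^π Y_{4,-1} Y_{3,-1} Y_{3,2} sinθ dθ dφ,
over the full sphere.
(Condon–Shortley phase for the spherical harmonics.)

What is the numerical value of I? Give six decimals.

Checks pass: Σm=0; 10 even; l₃=3∈[1,7].
(2·4+1)(2·3+1)(2·3+1) = 441
Δ: 4! 4! 2! / 11! → 1/34650
sum: t=1:−1/72 t=2:+1/16 t=3:−1/72 = 5/144
3j²(4 3 3; 0 0 0) = Δ·Π!·Σ² = 2/77  (sign -1)
sum: t=1:−1/144 t=2:+1/48 = 1/72
3j²(4 3 3; -1 -1 2) = Δ·Π!·Σ² = 16/693  (sign -1)
combine: 4πI² = 441·2/77·16/693 = 32/121
take √, sign +1: I = 0.14506992

0.145070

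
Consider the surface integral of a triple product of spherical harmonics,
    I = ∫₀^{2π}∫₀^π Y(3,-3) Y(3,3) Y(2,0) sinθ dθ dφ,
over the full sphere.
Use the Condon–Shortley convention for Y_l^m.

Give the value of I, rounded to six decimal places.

0.210261

Checks pass: Σm=0; 8 even; l₃=2∈[0,6].
(2·3+1)(2·3+1)(2·2+1) = 245
Δ: 4! 2! 2! / 9! → 1/3780
sum: t=1:−1/24 t=2:+1/4 t=3:−1/24 = 1/6
3j²(3 3 2; 0 0 0) = Δ·Π!·Σ² = 4/105  (sign +1)
sum: t=4:+1/96 = 1/96
3j²(3 3 2; -3 3 0) = Δ·Π!·Σ² = 5/84  (sign +1)
combine: 4πI² = 245·4/105·5/84 = 5/9
take √, sign +1: I = 0.21026104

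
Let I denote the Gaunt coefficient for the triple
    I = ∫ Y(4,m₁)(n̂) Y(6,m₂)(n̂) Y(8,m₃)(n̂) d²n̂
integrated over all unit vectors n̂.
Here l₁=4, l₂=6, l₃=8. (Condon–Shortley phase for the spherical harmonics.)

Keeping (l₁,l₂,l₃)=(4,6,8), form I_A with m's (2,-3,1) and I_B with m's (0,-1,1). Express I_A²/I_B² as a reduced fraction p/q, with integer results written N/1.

16129/8836

Same 4,6,8: normalisation and zero-m 3j drop out of the ratio.
A: Δ: 2! 6! 10! / 19! → 1/23279256; sum: t=0:+1/2903040 t=1:−1/9676800 t=2:+1/522547200 = 127/522547200; 3j²(4 6 8; 2 -3 1) = Δ·Π!·Σ² = 16129/1108536  (sign -1)
B: Δ: 2! 6! 10! / 19! → 1/23279256; sum: t=0:+1/1382400 t=1:−1/622080 t=2:+1/2903040 = -47/87091200; 3j²(4 6 8; 0 -1 1) = Δ·Π!·Σ² = 2209/277134  (sign +1)
I_A²/I_B² = (16129/1108536)/(2209/277134) = 16129/8836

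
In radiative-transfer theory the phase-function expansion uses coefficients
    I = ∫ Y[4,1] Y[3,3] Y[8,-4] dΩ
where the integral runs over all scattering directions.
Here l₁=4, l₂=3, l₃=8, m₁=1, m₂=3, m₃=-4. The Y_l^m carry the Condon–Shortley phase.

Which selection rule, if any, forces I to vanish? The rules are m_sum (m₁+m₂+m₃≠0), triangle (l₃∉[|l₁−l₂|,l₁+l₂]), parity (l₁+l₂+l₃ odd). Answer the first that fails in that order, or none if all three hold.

triangle

azimuthal sum: 1 + 3 − 4 = 0  ✓
1 ≤ 8 ≤ 7 (triangle on l)  ✗
L = 4 + 3 + 8 = 15 (odd)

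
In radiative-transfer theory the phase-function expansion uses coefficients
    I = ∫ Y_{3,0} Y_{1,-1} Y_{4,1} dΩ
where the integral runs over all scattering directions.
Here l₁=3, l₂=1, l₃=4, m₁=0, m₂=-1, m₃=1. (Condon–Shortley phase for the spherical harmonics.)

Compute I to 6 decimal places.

-0.194664

m-sum 0 ✓  L=8 even ✓  2≤4≤4 ✓
Π(2lᵢ+1) = 7×3×9 = 189
triangle coeff Δ(3,1,4) = 1/252
Σ_t [0,0]: t=0:+1/36 = 1/36
(3j)²=4/63 [(3 1 4; 0 0 0)], sign=+1
Σ_t [0,0]: t=0:+1/72 = 1/72
(3j)²=5/126 [(3 1 4; 0 -1 1)], sign=-1
⇒ 4πI² = 10/21
I = (-1)√(10/21/(4π)) = -0.19466390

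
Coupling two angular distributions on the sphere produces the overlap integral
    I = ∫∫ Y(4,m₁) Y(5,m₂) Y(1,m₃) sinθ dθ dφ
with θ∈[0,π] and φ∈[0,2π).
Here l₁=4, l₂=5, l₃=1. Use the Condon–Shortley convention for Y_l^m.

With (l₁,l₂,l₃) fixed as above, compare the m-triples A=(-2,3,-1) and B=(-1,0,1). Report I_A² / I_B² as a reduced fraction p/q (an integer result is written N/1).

Same 4,5,1: normalisation and zero-m 3j drop out of the ratio.
A: Δ: 8! 0! 2! / 11! → 1/495; sum: t=6:+1/2880 = 1/2880; 3j²(4 5 1; -2 3 -1) = Δ·Π!·Σ² = 28/495  (sign +1)
B: Δ: 8! 0! 2! / 11! → 1/495; sum: t=5:−1/1440 = -1/1440; 3j²(4 5 1; -1 0 1) = Δ·Π!·Σ² = 2/99  (sign -1)
I_A²/I_B² = (28/495)/(2/99) = 14/5

14/5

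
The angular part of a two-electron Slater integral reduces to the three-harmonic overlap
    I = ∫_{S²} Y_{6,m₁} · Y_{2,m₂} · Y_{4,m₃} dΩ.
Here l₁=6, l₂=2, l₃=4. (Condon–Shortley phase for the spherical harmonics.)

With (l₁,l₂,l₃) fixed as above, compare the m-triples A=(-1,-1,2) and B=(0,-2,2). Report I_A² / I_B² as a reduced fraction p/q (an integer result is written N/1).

14/3

Shared (l₁,l₂,l₃)=(6,2,4): N and (l;000)² cancel in I_A²/I_B².
A: Δ = 4!·8!·0!/13! = 1/6435; Racah Σ t=1..1: t=1:−1/8640 = -1/8640; ⇒ 3j(6 2 4; -1 -1 2)² = 14/1287, sgn -1
B: Δ = 4!·8!·0!/13! = 1/6435; Racah Σ t=0..0: t=0:+1/34560 = 1/34560; ⇒ 3j(6 2 4; 0 -2 2)² = 1/429, sgn +1
I_A²/I_B² = (14/1287)/(1/429) = 14/3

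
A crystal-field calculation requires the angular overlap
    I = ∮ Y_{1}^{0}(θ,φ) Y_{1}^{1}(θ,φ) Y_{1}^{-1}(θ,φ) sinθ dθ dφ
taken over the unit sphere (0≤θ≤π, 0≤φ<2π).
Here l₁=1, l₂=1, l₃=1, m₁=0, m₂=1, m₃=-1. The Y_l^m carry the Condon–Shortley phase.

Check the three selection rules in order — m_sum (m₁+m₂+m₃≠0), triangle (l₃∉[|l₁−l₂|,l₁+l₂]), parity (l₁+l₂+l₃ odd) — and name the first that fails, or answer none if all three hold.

m₁+m₂+m₃ = 0 + 1 − 1 = 0  ✓
triangle: |1−1|=0 ≤ l₃=1 ≤ 1+1=2  ✓
parity: l₁+l₂+l₃ = 3 is odd  ✗

parity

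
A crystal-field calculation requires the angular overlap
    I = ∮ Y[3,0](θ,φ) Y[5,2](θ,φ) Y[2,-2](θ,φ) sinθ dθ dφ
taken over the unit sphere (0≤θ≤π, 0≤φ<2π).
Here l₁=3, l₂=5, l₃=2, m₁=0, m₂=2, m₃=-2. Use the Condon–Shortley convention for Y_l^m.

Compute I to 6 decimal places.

0.141758

Rules hold: Σm=0, L=10 even, 2≤2≤8.
N = 7·11·5 = 385
Δ = 6!·0!·4!/11! = 1/2310
Racah Σ t=3..3: t=3:−1/144 = -1/144
⇒ 3j(3 5 2; 0 0 0)² = 10/231, sgn -1
Racah Σ t=3..3: t=3:−1/864 = -1/864
⇒ 3j(3 5 2; 0 2 -2)² = 1/66, sgn -1
4πI² = N·(3j₀)²·(3jₘ)² = 25/99
I = +1·√(0.252525/4π) = 0.14175797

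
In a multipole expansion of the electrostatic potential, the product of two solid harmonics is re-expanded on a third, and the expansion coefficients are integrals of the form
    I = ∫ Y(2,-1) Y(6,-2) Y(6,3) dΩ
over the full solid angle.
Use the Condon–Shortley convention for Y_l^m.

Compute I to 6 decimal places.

-0.140463

Checks pass: Σm=0; 14 even; l₃=6∈[4,8].
(2·2+1)(2·6+1)(2·6+1) = 845
Δ: 2! 2! 10! / 15! → 1/90090
sum: t=0:+1/69120 t=1:−1/14400 t=2:+1/69120 = -7/172800
3j²(2 6 6; 0 0 0) = Δ·Π!·Σ² = 14/715  (sign -1)
sum: t=1:−1/60480 t=2:+1/161280 = -1/96768
3j²(2 6 6; -1 -2 3) = Δ·Π!·Σ² = 15/1001  (sign +1)
combine: 4πI² = 845·14/715·15/1001 = 30/121
take √, sign -1: I = -0.14046335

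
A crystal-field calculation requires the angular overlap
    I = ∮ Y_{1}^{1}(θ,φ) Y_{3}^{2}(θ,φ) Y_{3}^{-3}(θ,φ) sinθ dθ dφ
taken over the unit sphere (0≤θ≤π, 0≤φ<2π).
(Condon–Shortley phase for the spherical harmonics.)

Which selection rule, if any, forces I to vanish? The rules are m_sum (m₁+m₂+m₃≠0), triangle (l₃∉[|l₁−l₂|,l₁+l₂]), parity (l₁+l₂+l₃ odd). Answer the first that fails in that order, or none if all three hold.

parity

Σmᵢ = 0  ✓
l₃∈[|l₁−l₂|,l₁+l₂]=[2,4], have l₃=3  ✓
Σlᵢ = 7 ⇒ odd  ✗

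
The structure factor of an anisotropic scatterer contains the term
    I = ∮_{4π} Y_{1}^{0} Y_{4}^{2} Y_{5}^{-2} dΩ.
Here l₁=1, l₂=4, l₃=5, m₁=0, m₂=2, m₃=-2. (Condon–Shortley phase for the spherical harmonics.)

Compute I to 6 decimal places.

0.225034

Rules hold: Σm=0, L=10 even, 3≤5≤5.
N = 3·9·11 = 297
Δ = 0!·2!·8!/11! = 1/495
Racah Σ t=0..0: t=0:+1/576 = 1/576
⇒ 3j(1 4 5; 0 0 0)² = 5/99, sgn -1
Racah Σ t=0..0: t=0:+1/1440 = 1/1440
⇒ 3j(1 4 5; 0 2 -2)² = 7/165, sgn -1
4πI² = N·(3j₀)²·(3jₘ)² = 7/11
I = +1·√(0.636364/4π) = 0.22503380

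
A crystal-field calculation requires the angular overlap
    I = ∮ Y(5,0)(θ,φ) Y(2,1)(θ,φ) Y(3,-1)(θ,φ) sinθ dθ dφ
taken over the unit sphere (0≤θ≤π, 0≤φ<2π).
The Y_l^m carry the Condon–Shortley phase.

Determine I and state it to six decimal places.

m-sum 0 ✓  L=10 even ✓  3≤3≤7 ✓
Π(2lᵢ+1) = 11×5×7 = 385
triangle coeff Δ(5,2,3) = 1/2310
Σ_t [2,2]: t=2:+1/144 = 1/144
(3j)²=10/231 [(5 2 3; 0 0 0)], sign=-1
Σ_t [3,3]: t=3:−1/288 = -1/288
(3j)²=5/231 [(5 2 3; 0 1 -1)], sign=-1
⇒ 4πI² = 250/693
I = (+1)√(250/693/(4π)) = 0.16943318

0.169433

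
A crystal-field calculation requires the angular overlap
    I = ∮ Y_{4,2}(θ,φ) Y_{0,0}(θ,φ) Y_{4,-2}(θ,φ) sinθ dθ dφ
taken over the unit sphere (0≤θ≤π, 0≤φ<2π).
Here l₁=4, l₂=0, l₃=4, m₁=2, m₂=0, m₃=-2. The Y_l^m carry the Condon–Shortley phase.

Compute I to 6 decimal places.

Rules hold: Σm=0, L=8 even, 4≤4≤4.
N = 9·1·9 = 81
Δ = 0!·8!·0!/9! = 1/9
Racah Σ t=0..0: t=0:+1/576 = 1/576
⇒ 3j(4 0 4; 0 0 0)² = 1/9, sgn +1
Racah Σ t=0..0: t=0:+1/1440 = 1/1440
⇒ 3j(4 0 4; 2 0 -2)² = 1/9, sgn +1
4πI² = N·(3j₀)²·(3jₘ)² = 1/1
I = +1·√(1/4π) = 0.28209479

0.282095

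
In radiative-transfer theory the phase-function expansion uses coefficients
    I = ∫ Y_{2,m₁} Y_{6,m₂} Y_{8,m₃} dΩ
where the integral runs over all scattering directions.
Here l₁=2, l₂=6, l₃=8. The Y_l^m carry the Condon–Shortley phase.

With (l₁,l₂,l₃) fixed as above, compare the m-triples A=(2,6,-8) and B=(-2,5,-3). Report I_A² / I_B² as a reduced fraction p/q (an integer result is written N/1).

364/1

Same 2,6,8: normalisation and zero-m 3j drop out of the ratio.
A: Δ: 0! 4! 12! / 17! → 1/30940; sum: t=0:+1/11496038400 = 1/11496038400; 3j²(2 6 8; 2 6 -8) = Δ·Π!·Σ² = 1/17  (sign +1)
B: Δ: 0! 4! 12! / 17! → 1/30940; sum: t=0:+1/958003200 = 1/958003200; 3j²(2 6 8; -2 5 -3) = Δ·Π!·Σ² = 1/6188  (sign -1)
I_A²/I_B² = (1/17)/(1/6188) = 364/1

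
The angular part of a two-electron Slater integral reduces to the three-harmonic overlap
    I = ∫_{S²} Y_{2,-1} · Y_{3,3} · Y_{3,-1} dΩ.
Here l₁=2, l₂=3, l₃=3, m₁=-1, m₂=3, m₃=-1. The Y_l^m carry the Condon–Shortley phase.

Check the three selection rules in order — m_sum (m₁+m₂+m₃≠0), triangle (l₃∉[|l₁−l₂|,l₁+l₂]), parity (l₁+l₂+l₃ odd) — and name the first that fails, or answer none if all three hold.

m₁+m₂+m₃ = -1 + 3 − 1 = 1  ✗
triangle: |2−3|=1 ≤ l₃=3 ≤ 2+3=5
parity: l₁+l₂+l₃ = 8 is even

m_sum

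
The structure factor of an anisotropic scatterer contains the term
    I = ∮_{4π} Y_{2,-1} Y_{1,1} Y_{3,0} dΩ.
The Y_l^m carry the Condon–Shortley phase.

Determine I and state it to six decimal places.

Checks pass: Σm=0; 6 even; l₃=3∈[1,3].
(2·2+1)(2·1+1)(2·3+1) = 105
Δ: 0! 4! 2! / 7! → 1/105
sum: t=0:+1/4 = 1/4
3j²(2 1 3; 0 0 0) = Δ·Π!·Σ² = 3/35  (sign -1)
sum: t=0:+1/12 = 1/12
3j²(2 1 3; -1 1 0) = Δ·Π!·Σ² = 1/35  (sign -1)
combine: 4πI² = 105·3/35·1/35 = 9/35
take √, sign +1: I = 0.14304817

0.143048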